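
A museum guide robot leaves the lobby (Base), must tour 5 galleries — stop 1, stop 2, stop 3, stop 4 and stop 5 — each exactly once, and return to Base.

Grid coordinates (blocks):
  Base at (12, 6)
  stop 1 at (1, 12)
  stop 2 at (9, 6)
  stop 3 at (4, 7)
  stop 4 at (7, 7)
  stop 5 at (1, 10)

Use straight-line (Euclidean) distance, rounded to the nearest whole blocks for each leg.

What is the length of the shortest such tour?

Shortest round trip = 27 blocks.

Base → stop 1 → stop 2 → stop 3 → stop 4 → stop 5 → Base: 13+10+5+3+7+12 = 50
Base → stop 1 → stop 2 → stop 3 → stop 5 → stop 4 → Base: 13+10+5+4+7+5 = 44
Base → stop 1 → stop 2 → stop 4 → stop 3 → stop 5 → Base: 13+10+2+3+4+12 = 44
Base → stop 1 → stop 2 → stop 4 → stop 5 → stop 3 → Base: 13+10+2+7+4+8 = 44
Base → stop 1 → stop 2 → stop 5 → stop 3 → stop 4 → Base: 13+10+9+4+3+5 = 44
Base → stop 1 → stop 2 → stop 5 → stop 4 → stop 3 → Base: 13+10+9+7+3+8 = 50
Base → stop 1 → stop 3 → stop 2 → stop 4 → stop 5 → Base: 13+6+5+2+7+12 = 45
Base → stop 1 → stop 3 → stop 2 → stop 5 → stop 4 → Base: 13+6+5+9+7+5 = 45
Base → stop 1 → stop 3 → stop 4 → stop 2 → stop 5 → Base: 13+6+3+2+9+12 = 45
Base → stop 1 → stop 3 → stop 4 → stop 5 → stop 2 → Base: 13+6+3+7+9+3 = 41
Base → stop 1 → stop 3 → stop 5 → stop 2 → stop 4 → Base: 13+6+4+9+2+5 = 39
Base → stop 1 → stop 3 → stop 5 → stop 4 → stop 2 → Base: 13+6+4+7+2+3 = 35
Base → stop 1 → stop 4 → stop 2 → stop 3 → stop 5 → Base: 13+8+2+5+4+12 = 44
Base → stop 1 → stop 4 → stop 2 → stop 5 → stop 3 → Base: 13+8+2+9+4+8 = 44
… (46 more)
Base → stop 1 → stop 5 → stop 3 → stop 4 → stop 2 → Base: 13+2+4+3+2+3 = 27  ← best
The minimum is 27.
One optimal route: Base → stop 1 → stop 5 → stop 3 → stop 4 → stop 2 → Base (or its reverse).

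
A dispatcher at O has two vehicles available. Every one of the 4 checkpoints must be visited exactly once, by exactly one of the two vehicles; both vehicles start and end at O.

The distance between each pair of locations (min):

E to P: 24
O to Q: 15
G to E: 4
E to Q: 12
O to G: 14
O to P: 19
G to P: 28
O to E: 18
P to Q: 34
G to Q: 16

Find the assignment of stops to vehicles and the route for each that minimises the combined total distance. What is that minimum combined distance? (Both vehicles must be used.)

83 min — the smallest possible combined total.

Check every non-empty split of the stops between the two vehicles; for each half take its own optimal tour:
  {G} + {E, P, Q}: 28 + 70 = 98
  {E} + {G, P, Q}: 36 + 78 = 114
  {G, E} + {P, Q}: 36 + 68 = 104
  {P} + {G, E, Q}: 38 + 45 = 83
  {G, P} + {E, Q}: 61 + 45 = 106
  {E, P} + {G, Q}: 61 + 45 = 106
  … (7 splits in total)
Best: vehicle 1 O → P → O = 38; vehicle 2 O → G → E → Q → O = 45; combined 83.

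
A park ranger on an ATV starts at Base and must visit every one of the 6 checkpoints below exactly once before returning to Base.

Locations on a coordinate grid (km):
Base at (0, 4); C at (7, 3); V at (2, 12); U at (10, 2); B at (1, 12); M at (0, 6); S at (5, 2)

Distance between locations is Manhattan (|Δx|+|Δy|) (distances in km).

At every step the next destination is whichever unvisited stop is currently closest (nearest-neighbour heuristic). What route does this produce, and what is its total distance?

Base → [M:2 / S:7 / C:8 / B:9 / V:10 / U:12] → M (2)
M → [B:7 / V:8 / S:9 / C:10 / U:14] → B (7)
B → [V:1 / S:14 / C:15 / U:19] → V (1)
V → [S:13 / C:14 / U:18] → S (13)
S → [C:3 / U:5] → C (3)
C → [U:4] → U (4)
Return U→Base: 12.
Total = 2 + 7 + 1 + 13 + 3 + 4 + 12 = 42.

42 km along Base → M → B → V → S → C → U → Base.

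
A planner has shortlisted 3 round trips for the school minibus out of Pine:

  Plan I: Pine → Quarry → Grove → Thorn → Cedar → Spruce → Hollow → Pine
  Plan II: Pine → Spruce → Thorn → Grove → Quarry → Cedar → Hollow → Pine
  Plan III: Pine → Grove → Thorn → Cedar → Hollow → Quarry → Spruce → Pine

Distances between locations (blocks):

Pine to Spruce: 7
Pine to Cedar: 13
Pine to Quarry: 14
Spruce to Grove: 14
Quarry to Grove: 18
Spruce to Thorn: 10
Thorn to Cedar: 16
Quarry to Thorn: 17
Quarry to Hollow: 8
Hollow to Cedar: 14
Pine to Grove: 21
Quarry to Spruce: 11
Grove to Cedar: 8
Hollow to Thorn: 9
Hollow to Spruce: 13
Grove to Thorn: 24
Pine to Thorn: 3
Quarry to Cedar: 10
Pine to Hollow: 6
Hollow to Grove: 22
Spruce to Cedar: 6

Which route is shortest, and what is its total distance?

Plan I: 14 + 18 + 24 + 16 + 6 + 13 + 6 = 97
Plan II: 7 + 10 + 24 + 18 + 10 + 14 + 6 = 89
Plan III: 21 + 24 + 16 + 14 + 8 + 11 + 7 = 101

Shortest is Plan II, total 89 blocks.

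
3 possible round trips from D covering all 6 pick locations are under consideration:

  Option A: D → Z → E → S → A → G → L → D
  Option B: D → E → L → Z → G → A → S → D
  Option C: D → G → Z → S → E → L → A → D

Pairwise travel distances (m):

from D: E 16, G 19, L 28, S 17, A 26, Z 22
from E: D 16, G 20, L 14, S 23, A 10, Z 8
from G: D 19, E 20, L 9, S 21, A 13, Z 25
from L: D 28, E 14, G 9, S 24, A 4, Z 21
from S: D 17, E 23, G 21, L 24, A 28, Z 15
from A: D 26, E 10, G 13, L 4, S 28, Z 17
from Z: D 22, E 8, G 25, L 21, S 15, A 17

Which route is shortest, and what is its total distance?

Option A: 22 + 8 + 23 + 28 + 13 + 9 + 28 = 131
Option B: 16 + 14 + 21 + 25 + 13 + 28 + 17 = 134
Option C: 19 + 25 + 15 + 23 + 14 + 4 + 26 = 126

Shortest is Option C, total 126 m.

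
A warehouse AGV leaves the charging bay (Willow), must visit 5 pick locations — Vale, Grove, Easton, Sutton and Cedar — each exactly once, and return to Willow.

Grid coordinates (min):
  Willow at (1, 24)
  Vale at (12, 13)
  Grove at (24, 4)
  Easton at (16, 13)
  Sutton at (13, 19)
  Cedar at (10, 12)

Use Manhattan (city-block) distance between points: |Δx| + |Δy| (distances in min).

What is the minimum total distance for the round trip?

88 min — the shortest possible round trip.

With 5 stops there are 5!/2 = 60 distinct round trips (a route and its reverse cost the same).
Willow → Vale → Grove → Easton → Sutton → Cedar → Willow: 22+21+17+9+10+21 = 100
Willow → Vale → Grove → Easton → Cedar → Sutton → Willow: 22+21+17+7+10+17 = 94
Willow → Vale → Grove → Sutton → Easton → Cedar → Willow: 22+21+26+9+7+21 = 106
Willow → Vale → Grove → Sutton → Cedar → Easton → Willow: 22+21+26+10+7+26 = 112
Willow → Vale → Grove → Cedar → Easton → Sutton → Willow: 22+21+22+7+9+17 = 98
Willow → Vale → Grove → Cedar → Sutton → Easton → Willow: 22+21+22+10+9+26 = 110
Willow → Vale → Easton → Grove → Sutton → Cedar → Willow: 22+4+17+26+10+21 = 100
Willow → Vale → Easton → Grove → Cedar → Sutton → Willow: 22+4+17+22+10+17 = 92
Willow → Vale → Easton → Sutton → Grove → Cedar → Willow: 22+4+9+26+22+21 = 104
Willow → Vale → Easton → Sutton → Cedar → Grove → Willow: 22+4+9+10+22+43 = 110
Willow → Vale → Easton → Cedar → Grove → Sutton → Willow: 22+4+7+22+26+17 = 98
Willow → Vale → Easton → Cedar → Sutton → Grove → Willow: 22+4+7+10+26+43 = 112
Willow → Vale → Sutton → Grove → Easton → Cedar → Willow: 22+7+26+17+7+21 = 100
Willow → Vale → Sutton → Grove → Cedar → Easton → Willow: 22+7+26+22+7+26 = 110
… (46 more)
Willow → Sutton → Vale → Easton → Grove → Cedar → Willow: 17+7+4+17+22+21 = 88  ← best
The minimum is 88.
One optimal route: Willow → Sutton → Vale → Easton → Grove → Cedar → Willow (or its reverse).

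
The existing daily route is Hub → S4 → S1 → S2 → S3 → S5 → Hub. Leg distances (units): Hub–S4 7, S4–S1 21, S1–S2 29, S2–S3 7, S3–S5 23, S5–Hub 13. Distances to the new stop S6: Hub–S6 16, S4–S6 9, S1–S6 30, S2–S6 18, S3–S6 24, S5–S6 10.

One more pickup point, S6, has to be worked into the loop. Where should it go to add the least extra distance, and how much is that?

Insertion cost between consecutive stops i–j is d(i,S6) + d(S6,j) − d(i,j):
  between Hub and S4: 16 + 9 − 7 = 18
  between S4 and S1: 9 + 30 − 21 = 18
  between S1 and S2: 30 + 18 − 29 = 19
  between S2 and S3: 18 + 24 − 7 = 35
  between S3 and S5: 24 + 10 − 23 = 11
  between S5 and Hub: 10 + 16 − 13 = 13
Cheapest insertion is between S3 and S5, adding 11.
New total = 100 + 11 = 111.

+11 — insert S6 between S3 and S5.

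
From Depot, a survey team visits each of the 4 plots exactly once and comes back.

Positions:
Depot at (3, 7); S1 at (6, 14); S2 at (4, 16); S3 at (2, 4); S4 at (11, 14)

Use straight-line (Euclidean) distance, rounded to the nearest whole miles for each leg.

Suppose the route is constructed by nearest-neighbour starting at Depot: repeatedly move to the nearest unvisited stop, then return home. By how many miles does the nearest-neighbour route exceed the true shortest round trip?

Depot: S3=3, S1=8, S2=9, S4=11 ⇒ S3
S3: S1=11, S2=12, S4=13 ⇒ S1
S1: S2=3, S4=5 ⇒ S2
S2: S4=7 ⇒ S4
NN route Depot → S3 → S1 → S2 → S4 → Depot costs 35.
Optimal: Depot → S2 → S1 → S4 → S3 → Depot costs 33 (by enumerating all 12 distinct tours).
Excess = 35 − 33 = 2.

The nearest-neighbour route is 2 miles longer than optimal.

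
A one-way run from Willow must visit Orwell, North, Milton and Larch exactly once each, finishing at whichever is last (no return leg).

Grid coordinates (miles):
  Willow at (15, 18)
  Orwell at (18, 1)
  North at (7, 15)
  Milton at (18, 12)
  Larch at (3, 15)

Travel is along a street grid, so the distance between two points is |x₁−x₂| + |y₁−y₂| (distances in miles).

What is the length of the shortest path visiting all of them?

There are 4! = 24 possible orderings.
Willow→Orwell→North→Milton→Larch: 20+25+14+18 = 77
Willow→Orwell→North→Larch→Milton: 20+25+4+18 = 67
Willow→Orwell→Milton→North→Larch: 20+11+14+4 = 49
Willow→Orwell→Milton→Larch→North: 20+11+18+4 = 53
Willow→Orwell→Larch→North→Milton: 20+29+4+14 = 67
Willow→Orwell→Larch→Milton→North: 20+29+18+14 = 81
Willow→North→Orwell→Milton→Larch: 11+25+11+18 = 65
Willow→North→Orwell→Larch→Milton: 11+25+29+18 = 83
Willow→North→Milton→Orwell→Larch: 11+14+11+29 = 65
Willow→North→Milton→Larch→Orwell: 11+14+18+29 = 72
Willow→North→Larch→Orwell→Milton: 11+4+29+11 = 55
Willow→North→Larch→Milton→Orwell: 11+4+18+11 = 44
Willow→Milton→Orwell→North→Larch: 9+11+25+4 = 49
Willow→Milton→Orwell→Larch→North: 9+11+29+4 = 53
… (10 more)
The minimum is 44.
One shortest path: Willow → North → Larch → Milton → Orwell.

Minimum one-way distance = 44 miles.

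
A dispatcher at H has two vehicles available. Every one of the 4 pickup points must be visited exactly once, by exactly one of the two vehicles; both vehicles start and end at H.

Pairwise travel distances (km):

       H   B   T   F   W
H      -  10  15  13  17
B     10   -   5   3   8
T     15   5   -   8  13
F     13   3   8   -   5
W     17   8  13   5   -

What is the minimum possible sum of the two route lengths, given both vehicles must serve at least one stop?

Minimum combined distance: 65 km.

Check every non-empty split of the stops between the two vehicles; for each half take its own optimal tour:
  {B} + {T, F, W}: 20 + 45 = 65
  {T} + {B, F, W}: 30 + 35 = 65
  {B, T} + {F, W}: 30 + 35 = 65
  {F} + {B, T, W}: 26 + 45 = 71
  {B, F} + {T, W}: 26 + 45 = 71
  {T, F} + {B, W}: 36 + 35 = 71
  … (7 splits in total)
Best: vehicle 1 H → B → H = 20; vehicle 2 H → T → F → W → H = 45; combined 65.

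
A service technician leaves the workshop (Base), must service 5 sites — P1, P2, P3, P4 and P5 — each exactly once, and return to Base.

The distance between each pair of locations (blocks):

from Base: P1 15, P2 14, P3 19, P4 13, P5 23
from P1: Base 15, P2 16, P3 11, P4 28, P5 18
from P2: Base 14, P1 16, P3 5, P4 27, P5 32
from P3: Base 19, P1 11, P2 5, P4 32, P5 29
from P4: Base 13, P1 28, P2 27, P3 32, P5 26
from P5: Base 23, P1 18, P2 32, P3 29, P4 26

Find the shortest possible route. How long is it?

Shortest round trip = 87 blocks.

There are 60 distinct closed tours to check (reversals are equivalent).
Base→P1→P2→P3→P4→P5→Base: 15+16+5+32+26+23 = 117
Base→P1→P2→P3→P5→P4→Base: 15+16+5+29+26+13 = 104
Base→P1→P2→P4→P3→P5→Base: 15+16+27+32+29+23 = 142
Base→P1→P2→P4→P5→P3→Base: 15+16+27+26+29+19 = 132
Base→P1→P2→P5→P3→P4→Base: 15+16+32+29+32+13 = 137
Base→P1→P2→P5→P4→P3→Base: 15+16+32+26+32+19 = 140
Base→P1→P3→P2→P4→P5→Base: 15+11+5+27+26+23 = 107
Base→P1→P3→P2→P5→P4→Base: 15+11+5+32+26+13 = 102
Base→P1→P3→P4→P2→P5→Base: 15+11+32+27+32+23 = 140
Base→P1→P3→P4→P5→P2→Base: 15+11+32+26+32+14 = 130
Base→P1→P3→P5→P2→P4→Base: 15+11+29+32+27+13 = 127
Base→P1→P3→P5→P4→P2→Base: 15+11+29+26+27+14 = 122
Base→P1→P4→P2→P3→P5→Base: 15+28+27+5+29+23 = 127
Base→P1→P4→P2→P5→P3→Base: 15+28+27+32+29+19 = 150
… (46 more)
Base→P2→P3→P1→P5→P4→Base: 14+5+11+18+26+13 = 87  ← best
The minimum is 87.
One optimal route: Base → P2 → P3 → P1 → P5 → P4 → Base (or its reverse).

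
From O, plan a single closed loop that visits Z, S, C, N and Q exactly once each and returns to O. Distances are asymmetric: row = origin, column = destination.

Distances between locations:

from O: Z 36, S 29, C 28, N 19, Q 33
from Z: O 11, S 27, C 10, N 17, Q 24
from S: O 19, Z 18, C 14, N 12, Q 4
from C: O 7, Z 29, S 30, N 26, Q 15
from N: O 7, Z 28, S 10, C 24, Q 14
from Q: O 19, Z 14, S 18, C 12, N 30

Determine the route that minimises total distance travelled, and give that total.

O → Z → S → C → N → Q → O: 36+27+14+26+14+19 = 136
O → Z → S → C → Q → N → O: 36+27+14+15+30+7 = 129
O → Z → S → N → C → Q → O: 36+27+12+24+15+19 = 133
O → Z → S → N → Q → C → O: 36+27+12+14+12+7 = 108
O → Z → S → Q → C → N → O: 36+27+4+12+26+7 = 112
O → Z → S → Q → N → C → O: 36+27+4+30+24+7 = 128
O → Z → C → S → N → Q → O: 36+10+30+12+14+19 = 121
O → Z → C → S → Q → N → O: 36+10+30+4+30+7 = 117
O → Z → C → N → S → Q → O: 36+10+26+10+4+19 = 105
O → Z → C → N → Q → S → O: 36+10+26+14+18+19 = 123
O → Z → C → Q → S → N → O: 36+10+15+18+12+7 = 98
O → Z → C → Q → N → S → O: 36+10+15+30+10+19 = 120
O → Z → N → S → C → Q → O: 36+17+10+14+15+19 = 111
O → Z → N → S → Q → C → O: 36+17+10+4+12+7 = 86
… (106 more)
O → N → S → Q → Z → C → O: 19+10+4+14+10+7 = 64  ← best
The minimum is 64.
One optimal route: O → N → S → Q → Z → C → O.

Minimum total distance: 64.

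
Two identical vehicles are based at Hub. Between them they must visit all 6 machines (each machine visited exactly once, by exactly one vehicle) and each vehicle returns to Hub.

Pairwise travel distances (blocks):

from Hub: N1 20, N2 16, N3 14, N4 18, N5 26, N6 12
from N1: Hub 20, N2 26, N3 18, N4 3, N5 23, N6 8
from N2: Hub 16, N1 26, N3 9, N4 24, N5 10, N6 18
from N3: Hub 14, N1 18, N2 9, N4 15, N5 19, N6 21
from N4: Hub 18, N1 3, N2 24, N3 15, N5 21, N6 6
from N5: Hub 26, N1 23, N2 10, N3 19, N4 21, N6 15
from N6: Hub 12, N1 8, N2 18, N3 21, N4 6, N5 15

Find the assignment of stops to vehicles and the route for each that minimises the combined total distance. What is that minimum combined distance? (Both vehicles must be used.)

98 blocks — the smallest possible combined total.

Check every non-empty split of the stops between the two vehicles; for each half take its own optimal tour:
  {N1} + {N2, N3, N4, N5, N6}: 40 + 72 = 112
  {N2} + {N1, N3, N4, N5, N6}: 32 + 77 = 109
  {N1, N2} + {N3, N4, N5, N6}: 62 + 72 = 134
  {N3} + {N1, N2, N4, N5, N6}: 28 + 70 = 98
  {N1, N3} + {N2, N4, N5, N6}: 52 + 65 = 117
  {N2, N3} + {N1, N4, N5, N6}: 39 + 70 = 109
  … (31 splits in total)
Best: vehicle 1 Hub → N3 → Hub = 28; vehicle 2 Hub → N1 → N4 → N6 → N5 → N2 → Hub = 70; combined 98.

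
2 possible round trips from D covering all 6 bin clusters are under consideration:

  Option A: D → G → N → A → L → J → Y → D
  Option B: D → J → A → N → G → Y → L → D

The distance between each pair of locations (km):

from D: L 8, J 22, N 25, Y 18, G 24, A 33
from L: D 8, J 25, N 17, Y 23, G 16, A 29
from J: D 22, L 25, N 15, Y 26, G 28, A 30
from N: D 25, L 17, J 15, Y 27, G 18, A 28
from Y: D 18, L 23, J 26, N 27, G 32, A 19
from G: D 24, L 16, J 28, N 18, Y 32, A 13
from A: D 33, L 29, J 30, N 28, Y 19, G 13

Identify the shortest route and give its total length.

Option A: 24 + 18 + 28 + 29 + 25 + 26 + 18 = 168
Option B: 22 + 30 + 28 + 18 + 32 + 23 + 8 = 161

161 km — Option B is the shortest.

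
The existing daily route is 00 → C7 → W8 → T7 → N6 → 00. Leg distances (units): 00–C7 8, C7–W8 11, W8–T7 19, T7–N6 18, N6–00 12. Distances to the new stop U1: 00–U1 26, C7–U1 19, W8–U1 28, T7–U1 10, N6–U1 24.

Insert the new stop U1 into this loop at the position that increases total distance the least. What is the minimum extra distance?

Insertion cost between consecutive stops i–j is d(i,U1) + d(U1,j) − d(i,j):
  between 00 and C7: 26 + 19 − 8 = 37
  between C7 and W8: 19 + 28 − 11 = 36
  between W8 and T7: 28 + 10 − 19 = 19
  between T7 and N6: 10 + 24 − 18 = 16
  between N6 and 00: 24 + 26 − 12 = 38
Cheapest insertion is between T7 and N6, adding 16.
New total = 68 + 16 = 84.

Adding 16 by placing U1 on the T7–N6 leg.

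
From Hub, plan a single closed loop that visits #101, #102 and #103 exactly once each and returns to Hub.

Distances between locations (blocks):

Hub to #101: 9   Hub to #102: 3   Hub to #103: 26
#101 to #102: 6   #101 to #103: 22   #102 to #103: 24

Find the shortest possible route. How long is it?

Shortest round trip = 57 blocks.

With 3 stops there are 3!/2 = 3 distinct round trips (a route and its reverse cost the same).
Hub → #101 → #102 → #103 → Hub: 9+6+24+26 = 65
Hub → #101 → #103 → #102 → Hub: 9+22+24+3 = 58
Hub → #102 → #101 → #103 → Hub: 3+6+22+26 = 57
The minimum is 57.
One optimal route: Hub → #102 → #101 → #103 → Hub (or its reverse).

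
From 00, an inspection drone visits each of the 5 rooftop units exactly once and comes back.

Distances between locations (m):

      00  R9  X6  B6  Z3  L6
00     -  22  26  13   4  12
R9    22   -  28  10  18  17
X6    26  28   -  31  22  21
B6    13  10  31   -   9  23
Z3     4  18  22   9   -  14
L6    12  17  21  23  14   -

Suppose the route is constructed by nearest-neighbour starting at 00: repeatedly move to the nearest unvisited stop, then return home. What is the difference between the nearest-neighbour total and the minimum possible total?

00: Z3=4, L6=12, B6=13, R9=22, X6=26 ⇒ Z3
Z3: B6=9, L6=14, R9=18, X6=22 ⇒ B6
B6: R9=10, L6=23, X6=31 ⇒ R9
R9: L6=17, X6=28 ⇒ L6
L6: X6=21 ⇒ X6
NN route 00 → Z3 → B6 → R9 → L6 → X6 → 00 costs 87.
Optimal: 00 → Z3 → B6 → R9 → X6 → L6 → 00 costs 84 (by enumerating all 60 distinct tours).
Excess = 87 − 84 = 3.

3 m longer than the optimal tour.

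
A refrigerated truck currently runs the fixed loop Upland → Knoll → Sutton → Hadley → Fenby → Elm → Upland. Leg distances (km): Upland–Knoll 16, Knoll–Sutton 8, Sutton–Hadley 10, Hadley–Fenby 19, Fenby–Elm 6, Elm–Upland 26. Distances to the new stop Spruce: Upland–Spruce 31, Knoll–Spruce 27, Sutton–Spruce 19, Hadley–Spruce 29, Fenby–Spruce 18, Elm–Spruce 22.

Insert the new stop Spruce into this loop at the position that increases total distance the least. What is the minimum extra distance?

Adding 27 km by placing Spruce on the Elm–Upland leg.

Insertion cost between consecutive stops i–j is d(i,Spruce) + d(Spruce,j) − d(i,j):
  between Upland and Knoll: 31 + 27 − 16 = 42
  between Knoll and Sutton: 27 + 19 − 8 = 38
  between Sutton and Hadley: 19 + 29 − 10 = 38
  between Hadley and Fenby: 29 + 18 − 19 = 28
  between Fenby and Elm: 18 + 22 − 6 = 34
  between Elm and Upland: 22 + 31 − 26 = 27
Cheapest insertion is between Elm and Upland, adding 27.
New total = 85 + 27 = 112.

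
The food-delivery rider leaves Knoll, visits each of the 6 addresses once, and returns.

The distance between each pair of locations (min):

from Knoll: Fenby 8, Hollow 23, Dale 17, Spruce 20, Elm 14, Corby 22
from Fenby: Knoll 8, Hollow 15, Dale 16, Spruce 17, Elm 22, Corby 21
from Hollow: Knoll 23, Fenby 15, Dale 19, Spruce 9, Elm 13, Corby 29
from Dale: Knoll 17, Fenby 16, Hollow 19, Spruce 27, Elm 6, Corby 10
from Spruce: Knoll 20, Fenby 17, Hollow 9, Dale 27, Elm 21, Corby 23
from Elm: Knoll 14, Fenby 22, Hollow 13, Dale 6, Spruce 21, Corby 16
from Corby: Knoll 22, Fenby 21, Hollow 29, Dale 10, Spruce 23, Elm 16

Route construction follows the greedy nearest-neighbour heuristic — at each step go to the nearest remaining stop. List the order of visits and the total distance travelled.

Knoll → [Fenby:8 / Elm:14 / Dale:17 / Spruce:20 / Corby:22 / Hollow:23] → Fenby (8)
Fenby → [Hollow:15 / Dale:16 / Spruce:17 / Corby:21 / Elm:22] → Hollow (15)
Hollow → [Spruce:9 / Elm:13 / Dale:19 / Corby:29] → Spruce (9)
Spruce → [Elm:21 / Corby:23 / Dale:27] → Elm (21)
Elm → [Dale:6 / Corby:16] → Dale (6)
Dale → [Corby:10] → Corby (10)
Return Corby→Knoll: 22.
Total = 8 + 15 + 9 + 21 + 6 + 10 + 22 = 91.

91 min along Knoll → Fenby → Hollow → Spruce → Elm → Dale → Corby → Knoll.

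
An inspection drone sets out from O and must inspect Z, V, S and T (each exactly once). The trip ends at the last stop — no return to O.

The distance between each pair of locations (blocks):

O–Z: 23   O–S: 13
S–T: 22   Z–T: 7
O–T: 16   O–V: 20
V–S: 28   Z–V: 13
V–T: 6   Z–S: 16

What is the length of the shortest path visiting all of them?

There are 4! = 24 possible orderings.
O → Z → V → S → T: 23+13+28+22 = 86
O → Z → V → T → S: 23+13+6+22 = 64
O → Z → S → V → T: 23+16+28+6 = 73
O → Z → S → T → V: 23+16+22+6 = 67
O → Z → T → V → S: 23+7+6+28 = 64
O → Z → T → S → V: 23+7+22+28 = 80
O → V → Z → S → T: 20+13+16+22 = 71
O → V → Z → T → S: 20+13+7+22 = 62
O → V → S → Z → T: 20+28+16+7 = 71
O → V → S → T → Z: 20+28+22+7 = 77
O → V → T → Z → S: 20+6+7+16 = 49
O → V → T → S → Z: 20+6+22+16 = 64
O → S → Z → V → T: 13+16+13+6 = 48
O → S → Z → T → V: 13+16+7+6 = 42
… (10 more)
The minimum is 42.
One shortest path: O → S → Z → T → V.

Minimum one-way distance = 42 blocks.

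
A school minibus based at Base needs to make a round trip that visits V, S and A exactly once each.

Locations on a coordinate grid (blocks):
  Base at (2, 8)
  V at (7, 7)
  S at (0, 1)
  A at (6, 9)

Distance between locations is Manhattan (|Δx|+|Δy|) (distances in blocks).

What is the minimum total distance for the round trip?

Shortest round trip = 30 blocks.

There are 3 distinct closed tours to check (reversals are equivalent).
Base-V-S-A-Base: 6+13+14+5 = 38
Base-V-A-S-Base: 6+3+14+9 = 32
Base-S-V-A-Base: 9+13+3+5 = 30
The minimum is 30.
One optimal route: Base → S → V → A → Base (or its reverse).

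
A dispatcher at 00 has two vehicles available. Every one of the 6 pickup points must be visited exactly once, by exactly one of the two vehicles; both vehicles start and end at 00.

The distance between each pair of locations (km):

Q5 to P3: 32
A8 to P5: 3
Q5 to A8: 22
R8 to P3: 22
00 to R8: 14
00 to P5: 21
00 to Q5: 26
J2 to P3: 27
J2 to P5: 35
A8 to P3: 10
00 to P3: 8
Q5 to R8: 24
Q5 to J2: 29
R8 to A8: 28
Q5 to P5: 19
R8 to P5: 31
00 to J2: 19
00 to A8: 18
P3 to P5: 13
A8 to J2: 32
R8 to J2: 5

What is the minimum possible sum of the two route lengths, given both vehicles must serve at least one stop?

There are 2^5 − 1 = 31 ways to divide the 6 stops into two non-empty groups. For each, the best each vehicle can do is its own shortest tour through its group:
  {Q5} + {R8, A8, J2, P3, P5}: 52 + 75 = 127
  {R8} + {Q5, A8, J2, P3, P5}: 28 + 88 = 116
  {Q5, R8} + {A8, J2, P3, P5}: 64 + 75 = 139
  {A8} + {Q5, R8, J2, P3, P5}: 36 + 88 = 124
  {Q5, A8} + {R8, J2, P3, P5}: 66 + 75 = 141
  {R8, A8} + {Q5, J2, P3, P5}: 60 + 88 = 148
  … (31 splits in total)
  {R8, J2} + {Q5, A8, P3, P5}: 38 + 66 = 104  ← best
Best: vehicle 1 00 → R8 → J2 → 00 = 38; vehicle 2 00 → Q5 → P5 → A8 → P3 → 00 = 66; combined 104.

104 km — the smallest possible combined total.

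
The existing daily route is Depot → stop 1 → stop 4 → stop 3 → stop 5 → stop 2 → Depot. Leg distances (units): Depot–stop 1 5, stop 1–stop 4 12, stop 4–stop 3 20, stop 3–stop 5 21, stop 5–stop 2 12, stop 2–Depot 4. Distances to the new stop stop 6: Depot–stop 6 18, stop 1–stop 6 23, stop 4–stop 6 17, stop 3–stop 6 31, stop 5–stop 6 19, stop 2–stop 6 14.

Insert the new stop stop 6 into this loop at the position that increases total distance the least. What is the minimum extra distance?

+21 — insert stop 6 between stop 5 and stop 2.

Insertion cost between consecutive stops i–j is d(i,stop 6) + d(stop 6,j) − d(i,j):
  between Depot and stop 1: 18 + 23 − 5 = 36
  between stop 1 and stop 4: 23 + 17 − 12 = 28
  between stop 4 and stop 3: 17 + 31 − 20 = 28
  between stop 3 and stop 5: 31 + 19 − 21 = 29
  between stop 5 and stop 2: 19 + 14 − 12 = 21
  between stop 2 and Depot: 14 + 18 − 4 = 28
Cheapest insertion is between stop 5 and stop 2, adding 21.
New total = 74 + 21 = 95.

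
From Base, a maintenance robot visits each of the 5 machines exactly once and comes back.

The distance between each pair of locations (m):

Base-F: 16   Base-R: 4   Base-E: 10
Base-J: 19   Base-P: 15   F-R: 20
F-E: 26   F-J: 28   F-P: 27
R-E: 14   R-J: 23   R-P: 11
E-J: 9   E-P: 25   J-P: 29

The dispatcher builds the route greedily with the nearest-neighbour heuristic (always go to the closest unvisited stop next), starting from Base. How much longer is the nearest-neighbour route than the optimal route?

Excess over optimum: 4 m.

From Base: R=4, E=10, P=15, F=16, J=19 → choose R (4).
From R: P=11, E=14, F=20, J=23 → choose P (11).
From P: E=25, F=27, J=29 → choose E (25).
From E: J=9, F=26 → choose J (9).
From J: F=28 → choose F (28).
NN route Base → R → P → E → J → F → Base costs 93.
Optimal: Base → R → P → F → J → E → Base costs 89 (by enumerating all 60 distinct tours).
Excess = 93 − 89 = 4.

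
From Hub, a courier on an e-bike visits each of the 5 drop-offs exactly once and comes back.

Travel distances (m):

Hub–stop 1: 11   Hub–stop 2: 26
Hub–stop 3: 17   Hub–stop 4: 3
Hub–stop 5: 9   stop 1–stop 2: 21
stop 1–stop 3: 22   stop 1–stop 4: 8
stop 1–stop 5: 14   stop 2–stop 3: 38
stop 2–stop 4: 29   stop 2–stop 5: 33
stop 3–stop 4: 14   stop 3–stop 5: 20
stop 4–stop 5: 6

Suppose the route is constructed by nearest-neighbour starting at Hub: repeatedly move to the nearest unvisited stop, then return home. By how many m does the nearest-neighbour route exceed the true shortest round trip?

The nearest-neighbour route is 1 m longer than optimal.

Hub: stop 4=3, stop 5=9, stop 1=11, stop 3=17, stop 2=26 ⇒ stop 4
stop 4: stop 5=6, stop 1=8, stop 3=14, stop 2=29 ⇒ stop 5
stop 5: stop 1=14, stop 3=20, stop 2=33 ⇒ stop 1
stop 1: stop 2=21, stop 3=22 ⇒ stop 2
stop 2: stop 3=38 ⇒ stop 3
NN route Hub → stop 4 → stop 5 → stop 1 → stop 2 → stop 3 → Hub costs 99.
Optimal: Hub → stop 2 → stop 1 → stop 3 → stop 4 → stop 5 → Hub costs 98 (by enumerating all 60 distinct tours).
Excess = 99 − 98 = 1.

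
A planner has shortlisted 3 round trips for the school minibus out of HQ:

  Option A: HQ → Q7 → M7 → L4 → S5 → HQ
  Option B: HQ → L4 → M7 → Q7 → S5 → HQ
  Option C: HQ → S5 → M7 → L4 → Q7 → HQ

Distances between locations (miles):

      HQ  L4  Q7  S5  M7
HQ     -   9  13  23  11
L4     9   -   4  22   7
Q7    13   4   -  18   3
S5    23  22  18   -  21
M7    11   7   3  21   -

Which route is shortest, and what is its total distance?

Shortest is Option B, total 60 miles.

Option A: 13 + 3 + 7 + 22 + 23 = 68
Option B: 9 + 7 + 3 + 18 + 23 = 60
Option C: 23 + 21 + 7 + 4 + 13 = 68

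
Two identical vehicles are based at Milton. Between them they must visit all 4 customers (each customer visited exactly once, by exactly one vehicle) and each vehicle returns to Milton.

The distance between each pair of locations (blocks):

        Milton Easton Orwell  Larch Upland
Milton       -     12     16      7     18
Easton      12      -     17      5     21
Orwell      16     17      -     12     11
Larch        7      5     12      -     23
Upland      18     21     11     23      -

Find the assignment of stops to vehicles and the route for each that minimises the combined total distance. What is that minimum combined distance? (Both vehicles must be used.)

There are 2^3 − 1 = 7 ways to divide the 4 stops into two non-empty groups. For each, the best each vehicle can do is its own shortest tour through its group:
  {Easton} + {Orwell, Larch, Upland}: 24 + 48 = 72
  {Orwell} + {Easton, Larch, Upland}: 32 + 51 = 83
  {Easton, Orwell} + {Larch, Upland}: 45 + 48 = 93
  {Larch} + {Easton, Orwell, Upland}: 14 + 58 = 72
  {Easton, Larch} + {Orwell, Upland}: 24 + 45 = 69
  {Orwell, Larch} + {Easton, Upland}: 35 + 51 = 86
  … (7 splits in total)
Best: vehicle 1 Milton → Easton → Larch → Milton = 24; vehicle 2 Milton → Orwell → Upland → Milton = 45; combined 69.

Minimum combined distance: 69 blocks.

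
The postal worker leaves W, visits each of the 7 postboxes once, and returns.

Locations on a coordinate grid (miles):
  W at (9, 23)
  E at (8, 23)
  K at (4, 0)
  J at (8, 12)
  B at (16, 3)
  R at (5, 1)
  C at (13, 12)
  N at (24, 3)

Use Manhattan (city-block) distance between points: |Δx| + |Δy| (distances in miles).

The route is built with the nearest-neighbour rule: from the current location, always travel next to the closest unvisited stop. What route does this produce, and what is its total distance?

88 miles along W → E → J → C → B → N → R → K → W.

At W the remaining stops are E 1, J 12, C 15, R 26, B 27, K 28, N 35; go to E.
At E the remaining stops are J 11, C 16, R 25, K 27, B 28, N 36; go to J.
At J the remaining stops are C 5, R 14, K 16, B 17, N 25; go to C.
At C the remaining stops are B 12, R 19, N 20, K 21; go to B.
At B the remaining stops are N 8, R 13, K 15; go to N.
At N the remaining stops are R 21, K 23; go to R.
At R the remaining stops are K 2; go to K.
Return K→W: 28.
Total = 1 + 11 + 5 + 12 + 8 + 21 + 2 + 28 = 88.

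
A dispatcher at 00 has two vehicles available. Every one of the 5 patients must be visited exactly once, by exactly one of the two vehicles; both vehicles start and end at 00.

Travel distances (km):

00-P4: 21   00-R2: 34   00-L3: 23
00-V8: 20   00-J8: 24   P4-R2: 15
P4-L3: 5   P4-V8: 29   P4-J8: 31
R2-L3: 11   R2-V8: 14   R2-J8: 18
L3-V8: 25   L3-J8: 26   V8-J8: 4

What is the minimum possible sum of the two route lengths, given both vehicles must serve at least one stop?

118 km — the smallest possible combined total.

Try each way of splitting the stops between the two vehicles (each non-empty) and, for each split, find the best tour for each vehicle:
  {P4} + {R2, L3, V8, J8}: 42 + 76 = 118
  {R2} + {P4, L3, V8, J8}: 68 + 76 = 144
  {P4, R2} + {L3, V8, J8}: 70 + 73 = 143
  {L3} + {P4, R2, V8, J8}: 46 + 78 = 124
  {P4, L3} + {R2, V8, J8}: 49 + 76 = 125
  {R2, L3} + {P4, V8, J8}: 68 + 76 = 144
  … (15 splits in total)
Best: vehicle 1 00 → P4 → 00 = 42; vehicle 2 00 → L3 → R2 → V8 → J8 → 00 = 76; combined 118.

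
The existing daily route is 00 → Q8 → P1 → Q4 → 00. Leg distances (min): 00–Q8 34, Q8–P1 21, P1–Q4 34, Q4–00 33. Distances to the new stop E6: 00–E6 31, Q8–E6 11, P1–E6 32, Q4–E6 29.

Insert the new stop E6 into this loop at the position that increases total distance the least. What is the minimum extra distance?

Insertion cost between consecutive stops i–j is d(i,E6) + d(E6,j) − d(i,j):
  between 00 and Q8: 31 + 11 − 34 = 8
  between Q8 and P1: 11 + 32 − 21 = 22
  between P1 and Q4: 32 + 29 − 34 = 27
  between Q4 and 00: 29 + 31 − 33 = 27
Cheapest insertion is between 00 and Q8, adding 8.
New total = 122 + 8 = 130.

Adding 8 min by placing E6 on the 00–Q8 leg.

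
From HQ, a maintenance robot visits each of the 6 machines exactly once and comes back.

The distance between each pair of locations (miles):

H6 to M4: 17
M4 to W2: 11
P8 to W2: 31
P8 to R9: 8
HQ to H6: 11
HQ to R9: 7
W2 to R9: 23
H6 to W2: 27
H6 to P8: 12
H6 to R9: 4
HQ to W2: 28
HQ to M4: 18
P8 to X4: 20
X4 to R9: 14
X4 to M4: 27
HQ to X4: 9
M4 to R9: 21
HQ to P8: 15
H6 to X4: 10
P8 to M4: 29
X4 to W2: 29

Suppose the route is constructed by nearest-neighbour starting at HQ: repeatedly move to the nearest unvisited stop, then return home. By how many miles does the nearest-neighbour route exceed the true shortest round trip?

HQ: R9=7, X4=9, H6=11, P8=15, M4=18, W2=28 ⇒ R9
R9: H6=4, P8=8, X4=14, M4=21, W2=23 ⇒ H6
H6: X4=10, P8=12, M4=17, W2=27 ⇒ X4
X4: P8=20, M4=27, W2=29 ⇒ P8
P8: M4=29, W2=31 ⇒ M4
M4: W2=11 ⇒ W2
NN route HQ → R9 → H6 → X4 → P8 → M4 → W2 → HQ costs 109.
Optimal: HQ → X4 → H6 → P8 → R9 → W2 → M4 → HQ costs 91 (by enumerating all 360 distinct tours).
Excess = 109 − 91 = 18.

Excess over optimum: 18 miles.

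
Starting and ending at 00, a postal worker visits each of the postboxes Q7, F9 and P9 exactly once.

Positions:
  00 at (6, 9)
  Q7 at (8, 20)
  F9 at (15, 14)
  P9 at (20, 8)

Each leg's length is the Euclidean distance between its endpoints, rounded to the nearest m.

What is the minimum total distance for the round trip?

Minimum total distance: 42 m.

With 3 stops there are 3!/2 = 3 distinct round trips (a route and its reverse cost the same).
00 → Q7 → F9 → P9 → 00: 11+9+8+14 = 42
00 → Q7 → P9 → F9 → 00: 11+17+8+10 = 46
00 → F9 → Q7 → P9 → 00: 10+9+17+14 = 50
The minimum is 42.
One optimal route: 00 → Q7 → F9 → P9 → 00 (or its reverse).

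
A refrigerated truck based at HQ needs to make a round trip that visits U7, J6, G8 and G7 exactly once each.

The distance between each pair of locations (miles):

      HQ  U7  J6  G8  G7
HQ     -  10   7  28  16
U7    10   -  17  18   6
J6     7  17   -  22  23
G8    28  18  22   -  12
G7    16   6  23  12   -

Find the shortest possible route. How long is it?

57 miles — the shortest possible round trip.

HQ - U7 - J6 - G8 - G7 - HQ: 10+17+22+12+16 = 77
HQ - U7 - J6 - G7 - G8 - HQ: 10+17+23+12+28 = 90
HQ - U7 - G8 - J6 - G7 - HQ: 10+18+22+23+16 = 89
HQ - U7 - G8 - G7 - J6 - HQ: 10+18+12+23+7 = 70
HQ - U7 - G7 - J6 - G8 - HQ: 10+6+23+22+28 = 89
HQ - U7 - G7 - G8 - J6 - HQ: 10+6+12+22+7 = 57
HQ - J6 - U7 - G8 - G7 - HQ: 7+17+18+12+16 = 70
HQ - J6 - U7 - G7 - G8 - HQ: 7+17+6+12+28 = 70
HQ - J6 - G8 - U7 - G7 - HQ: 7+22+18+6+16 = 69
HQ - J6 - G7 - U7 - G8 - HQ: 7+23+6+18+28 = 82
HQ - G8 - U7 - J6 - G7 - HQ: 28+18+17+23+16 = 102
HQ - G8 - J6 - U7 - G7 - HQ: 28+22+17+6+16 = 89
The minimum is 57.
One optimal route: HQ → U7 → G7 → G8 → J6 → HQ (or its reverse).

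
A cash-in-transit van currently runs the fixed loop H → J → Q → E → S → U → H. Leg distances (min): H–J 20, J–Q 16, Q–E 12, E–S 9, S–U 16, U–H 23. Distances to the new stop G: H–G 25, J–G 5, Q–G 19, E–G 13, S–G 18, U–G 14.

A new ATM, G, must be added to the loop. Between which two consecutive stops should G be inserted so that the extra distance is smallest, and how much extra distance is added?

Adding 8 min by placing G on the J–Q leg.

Insertion cost between consecutive stops i–j is d(i,G) + d(G,j) − d(i,j):
  between H and J: 25 + 5 − 20 = 10
  between J and Q: 5 + 19 − 16 = 8
  between Q and E: 19 + 13 − 12 = 20
  between E and S: 13 + 18 − 9 = 22
  between S and U: 18 + 14 − 16 = 16
  between U and H: 14 + 25 − 23 = 16
Cheapest insertion is between J and Q, adding 8.
New total = 96 + 8 = 104.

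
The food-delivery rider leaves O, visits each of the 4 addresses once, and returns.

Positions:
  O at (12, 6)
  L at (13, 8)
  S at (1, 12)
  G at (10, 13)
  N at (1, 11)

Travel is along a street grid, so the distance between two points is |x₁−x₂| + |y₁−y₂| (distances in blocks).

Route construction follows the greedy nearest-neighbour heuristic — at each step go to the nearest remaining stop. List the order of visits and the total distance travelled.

Total distance 38 blocks via the nearest-neighbour route O → L → G → S → N → O.

O → [L:3 / G:9 / N:16 / S:17] → L (3)
L → [G:8 / N:15 / S:16] → G (8)
G → [S:10 / N:11] → S (10)
S → [N:1] → N (1)
Return N→O: 16.
Total = 3 + 8 + 10 + 1 + 16 = 38.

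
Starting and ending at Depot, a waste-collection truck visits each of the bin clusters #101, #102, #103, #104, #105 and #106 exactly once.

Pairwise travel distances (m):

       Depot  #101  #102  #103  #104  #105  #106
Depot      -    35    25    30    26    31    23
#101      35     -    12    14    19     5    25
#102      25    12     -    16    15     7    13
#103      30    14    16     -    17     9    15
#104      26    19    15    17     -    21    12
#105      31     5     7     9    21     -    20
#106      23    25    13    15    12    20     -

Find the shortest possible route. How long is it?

103 m — the shortest possible round trip.

With 6 stops there are 6!/2 = 360 distinct round trips (a route and its reverse cost the same).
Depot-#101-#102-#103-#104-#105-#106-Depot: 35+12+16+17+21+20+23 = 144
Depot-#101-#102-#103-#104-#106-#105-Depot: 35+12+16+17+12+20+31 = 143
Depot-#101-#102-#103-#105-#104-#106-Depot: 35+12+16+9+21+12+23 = 128
Depot-#101-#102-#103-#105-#106-#104-Depot: 35+12+16+9+20+12+26 = 130
Depot-#101-#102-#103-#106-#104-#105-Depot: 35+12+16+15+12+21+31 = 142
Depot-#101-#102-#103-#106-#105-#104-Depot: 35+12+16+15+20+21+26 = 145
Depot-#101-#102-#104-#103-#105-#106-Depot: 35+12+15+17+9+20+23 = 131
Depot-#101-#102-#104-#103-#106-#105-Depot: 35+12+15+17+15+20+31 = 145
… (352 more)
Depot-#102-#101-#105-#103-#104-#106-Depot: 25+12+5+9+17+12+23 = 103  ← best
The minimum is 103.
One optimal route: Depot → #102 → #101 → #105 → #103 → #104 → #106 → Depot (or its reverse).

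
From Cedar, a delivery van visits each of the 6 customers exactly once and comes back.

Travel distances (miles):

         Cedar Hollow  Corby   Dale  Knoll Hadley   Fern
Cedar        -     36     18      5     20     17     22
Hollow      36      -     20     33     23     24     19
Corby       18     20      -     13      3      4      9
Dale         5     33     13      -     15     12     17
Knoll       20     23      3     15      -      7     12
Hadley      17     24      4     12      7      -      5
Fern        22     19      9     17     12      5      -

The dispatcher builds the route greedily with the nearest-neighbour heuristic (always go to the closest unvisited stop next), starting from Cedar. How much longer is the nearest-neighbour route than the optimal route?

Excess over optimum: 7 miles.

Cedar: Dale=5, Hadley=17, Corby=18, Knoll=20, Fern=22, Hollow=36 ⇒ Dale
Dale: Hadley=12, Corby=13, Knoll=15, Fern=17, Hollow=33 ⇒ Hadley
Hadley: Corby=4, Fern=5, Knoll=7, Hollow=24 ⇒ Corby
Corby: Knoll=3, Fern=9, Hollow=20 ⇒ Knoll
Knoll: Fern=12, Hollow=23 ⇒ Fern
Fern: Hollow=19 ⇒ Hollow
NN route Cedar → Dale → Hadley → Corby → Knoll → Fern → Hollow → Cedar costs 91.
Optimal: Cedar → Dale → Knoll → Corby → Hollow → Fern → Hadley → Cedar costs 84 (by enumerating all 360 distinct tours).
Excess = 91 − 84 = 7.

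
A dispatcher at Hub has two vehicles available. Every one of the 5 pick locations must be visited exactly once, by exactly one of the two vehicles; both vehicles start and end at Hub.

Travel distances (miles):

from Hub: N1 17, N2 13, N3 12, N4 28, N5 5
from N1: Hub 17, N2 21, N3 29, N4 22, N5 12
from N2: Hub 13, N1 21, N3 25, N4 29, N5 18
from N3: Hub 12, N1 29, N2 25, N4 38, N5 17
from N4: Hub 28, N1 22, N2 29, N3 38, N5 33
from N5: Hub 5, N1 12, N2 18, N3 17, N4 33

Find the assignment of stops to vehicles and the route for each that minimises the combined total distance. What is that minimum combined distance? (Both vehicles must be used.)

105 miles — the smallest possible combined total.

Try each way of splitting the stops between the two vehicles (each non-empty) and, for each split, find the best tour for each vehicle:
  {N1} + {N2, N3, N4, N5}: 34 + 102 = 136
  {N2} + {N1, N3, N4, N5}: 26 + 89 = 115
  {N1, N2} + {N3, N4, N5}: 51 + 88 = 139
  {N3} + {N1, N2, N4, N5}: 24 + 81 = 105
  {N1, N3} + {N2, N4, N5}: 58 + 80 = 138
  {N2, N3} + {N1, N4, N5}: 50 + 67 = 117
  … (15 splits in total)
Best: vehicle 1 Hub → N3 → Hub = 24; vehicle 2 Hub → N2 → N4 → N1 → N5 → Hub = 81; combined 105.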